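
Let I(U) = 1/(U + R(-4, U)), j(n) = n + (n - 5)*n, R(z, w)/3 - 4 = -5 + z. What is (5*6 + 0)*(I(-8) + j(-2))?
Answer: 8250/23 ≈ 358.70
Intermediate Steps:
R(z, w) = -3 + 3*z (R(z, w) = 12 + 3*(-5 + z) = 12 + (-15 + 3*z) = -3 + 3*z)
j(n) = n + n*(-5 + n) (j(n) = n + (-5 + n)*n = n + n*(-5 + n))
I(U) = 1/(-15 + U) (I(U) = 1/(U + (-3 + 3*(-4))) = 1/(U + (-3 - 12)) = 1/(U - 15) = 1/(-15 + U))
(5*6 + 0)*(I(-8) + j(-2)) = (5*6 + 0)*(1/(-15 - 8) - 2*(-4 - 2)) = (30 + 0)*(1/(-23) - 2*(-6)) = 30*(-1/23 + 12) = 30*(275/23) = 8250/23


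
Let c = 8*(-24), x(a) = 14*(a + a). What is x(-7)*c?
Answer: 37632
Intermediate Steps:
x(a) = 28*a (x(a) = 14*(2*a) = 28*a)
c = -192
x(-7)*c = (28*(-7))*(-192) = -196*(-192) = 37632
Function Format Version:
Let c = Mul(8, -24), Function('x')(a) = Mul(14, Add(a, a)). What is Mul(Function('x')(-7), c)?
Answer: 37632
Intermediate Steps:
Function('x')(a) = Mul(28, a) (Function('x')(a) = Mul(14, Mul(2, a)) = Mul(28, a))
c = -192
Mul(Function('x')(-7), c) = Mul(Mul(28, -7), -192) = Mul(-196, -192) = 37632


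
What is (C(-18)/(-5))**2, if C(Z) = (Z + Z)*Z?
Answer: 419904/25 ≈ 16796.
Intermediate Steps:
C(Z) = 2*Z**2 (C(Z) = (2*Z)*Z = 2*Z**2)
(C(-18)/(-5))**2 = ((2*(-18)**2)/(-5))**2 = ((2*324)*(-1/5))**2 = (648*(-1/5))**2 = (-648/5)**2 = 419904/25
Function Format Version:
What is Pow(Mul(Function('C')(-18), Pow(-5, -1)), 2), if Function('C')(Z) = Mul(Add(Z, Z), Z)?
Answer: Rational(419904, 25) ≈ 16796.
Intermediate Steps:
Function('C')(Z) = Mul(2, Pow(Z, 2)) (Function('C')(Z) = Mul(Mul(2, Z), Z) = Mul(2, Pow(Z, 2)))
Pow(Mul(Function('C')(-18), Pow(-5, -1)), 2) = Pow(Mul(Mul(2, Pow(-18, 2)), Pow(-5, -1)), 2) = Pow(Mul(Mul(2, 324), Rational(-1, 5)), 2) = Pow(Mul(648, Rational(-1, 5)), 2) = Pow(Rational(-648, 5), 2) = Rational(419904, 25)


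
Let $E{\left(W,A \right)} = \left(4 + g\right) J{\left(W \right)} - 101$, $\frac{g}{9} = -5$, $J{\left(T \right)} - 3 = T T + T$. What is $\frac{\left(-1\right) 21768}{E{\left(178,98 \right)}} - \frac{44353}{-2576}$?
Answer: $\frac{9667699361}{560952336} \approx 17.234$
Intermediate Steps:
$J{\left(T \right)} = 3 + T + T^{2}$ ($J{\left(T \right)} = 3 + \left(T T + T\right) = 3 + \left(T^{2} + T\right) = 3 + \left(T + T^{2}\right) = 3 + T + T^{2}$)
$g = -45$ ($g = 9 \left(-5\right) = -45$)
$E{\left(W,A \right)} = -224 - 41 W - 41 W^{2}$ ($E{\left(W,A \right)} = \left(4 - 45\right) \left(3 + W + W^{2}\right) - 101 = - 41 \left(3 + W + W^{2}\right) - 101 = \left(-123 - 41 W - 41 W^{2}\right) - 101 = -224 - 41 W - 41 W^{2}$)
$\frac{\left(-1\right) 21768}{E{\left(178,98 \right)}} - \frac{44353}{-2576} = \frac{\left(-1\right) 21768}{-224 - 7298 - 41 \cdot 178^{2}} - \frac{44353}{-2576} = - \frac{21768}{-224 - 7298 - 1299044} - - \frac{44353}{2576} = - \frac{21768}{-224 - 7298 - 1299044} + \frac{44353}{2576} = - \frac{21768}{-1306566} + \frac{44353}{2576} = \left(-21768\right) \left(- \frac{1}{1306566}\right) + \frac{44353}{2576} = \frac{3628}{217761} + \frac{44353}{2576} = \frac{9667699361}{560952336}$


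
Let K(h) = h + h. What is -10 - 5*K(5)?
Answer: -60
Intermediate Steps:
K(h) = 2*h
-10 - 5*K(5) = -10 - 10*5 = -10 - 5*10 = -10 - 50 = -60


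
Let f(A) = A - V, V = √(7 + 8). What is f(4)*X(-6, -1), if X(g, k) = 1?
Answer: 4 - √15 ≈ 0.12702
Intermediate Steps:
V = √15 ≈ 3.8730
f(A) = A - √15
f(4)*X(-6, -1) = (4 - √15)*1 = 4 - √15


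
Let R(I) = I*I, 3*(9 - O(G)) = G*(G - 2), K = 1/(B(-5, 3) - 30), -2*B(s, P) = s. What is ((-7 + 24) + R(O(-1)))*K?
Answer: -162/55 ≈ -2.9455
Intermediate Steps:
B(s, P) = -s/2
K = -2/55 (K = 1/(-½*(-5) - 30) = 1/(5/2 - 30) = 1/(-55/2) = -2/55 ≈ -0.036364)
O(G) = 9 - G*(-2 + G)/3 (O(G) = 9 - G*(G - 2)/3 = 9 - G*(-2 + G)/3)
R(I) = I²
((-7 + 24) + R(O(-1)))*K = ((-7 + 24) + (9 - ⅓*(-1)² + (⅔)*(-1))²)*(-2/55) = (17 + (9 - ⅓*1 - ⅔)²)*(-2/55) = (17 + (9 - ⅓ - ⅔)²)*(-2/55) = (17 + 8²)*(-2/55) = (17 + 64)*(-2/55) = 81*(-2/55) = -162/55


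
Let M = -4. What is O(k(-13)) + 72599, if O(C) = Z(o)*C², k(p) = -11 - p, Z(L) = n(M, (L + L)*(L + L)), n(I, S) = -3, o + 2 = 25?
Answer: 72587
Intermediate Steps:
o = 23 (o = -2 + 25 = 23)
Z(L) = -3
O(C) = -3*C²
O(k(-13)) + 72599 = -3*(-11 - 1*(-13))² + 72599 = -3*(-11 + 13)² + 72599 = -3*2² + 72599 = -3*4 + 72599 = -12 + 72599 = 72587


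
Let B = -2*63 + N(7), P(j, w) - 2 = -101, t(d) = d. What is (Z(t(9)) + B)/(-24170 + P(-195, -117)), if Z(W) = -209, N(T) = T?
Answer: 328/24269 ≈ 0.013515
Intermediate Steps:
P(j, w) = -99 (P(j, w) = 2 - 101 = -99)
B = -119 (B = -2*63 + 7 = -126 + 7 = -119)
(Z(t(9)) + B)/(-24170 + P(-195, -117)) = (-209 - 119)/(-24170 - 99) = -328/(-24269) = -328*(-1/24269) = 328/24269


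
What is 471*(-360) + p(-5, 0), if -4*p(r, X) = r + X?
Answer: -678235/4 ≈ -1.6956e+5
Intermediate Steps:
p(r, X) = -X/4 - r/4 (p(r, X) = -(r + X)/4 = -(X + r)/4 = -X/4 - r/4)
471*(-360) + p(-5, 0) = 471*(-360) + (-1/4*0 - 1/4*(-5)) = -169560 + (0 + 5/4) = -169560 + 5/4 = -678235/4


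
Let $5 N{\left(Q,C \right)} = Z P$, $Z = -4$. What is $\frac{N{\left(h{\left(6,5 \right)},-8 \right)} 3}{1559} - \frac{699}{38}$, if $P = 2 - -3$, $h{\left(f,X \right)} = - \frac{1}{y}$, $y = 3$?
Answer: $- \frac{1090197}{59242} \approx -18.402$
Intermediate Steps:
$h{\left(f,X \right)} = - \frac{1}{3}$
$P = 5$ ($P = 2 + 3 = 5$)
$N{\left(Q,C \right)} = -4$ ($N{\left(Q,C \right)} = \frac{\left(-4\right) 5}{5} = \frac{1}{5} \left(-20\right) = -4$)
$\frac{N{\left(h{\left(6,5 \right)},-8 \right)} 3}{1559} - \frac{699}{38} = \frac{\left(-4\right) 3}{1559} - \frac{699}{38} = \left(-12\right) \frac{1}{1559} - \frac{699}{38} = - \frac{12}{1559} - \frac{699}{38} = - \frac{1090197}{59242}$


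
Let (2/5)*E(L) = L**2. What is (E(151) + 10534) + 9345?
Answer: 153763/2 ≈ 76882.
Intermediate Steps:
E(L) = 5*L**2/2
(E(151) + 10534) + 9345 = ((5/2)*151**2 + 10534) + 9345 = ((5/2)*22801 + 10534) + 9345 = (114005/2 + 10534) + 9345 = 135073/2 + 9345 = 153763/2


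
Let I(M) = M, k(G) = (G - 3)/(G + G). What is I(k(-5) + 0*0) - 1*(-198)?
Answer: 994/5 ≈ 198.80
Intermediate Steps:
k(G) = (-3 + G)/(2*G) (k(G) = (-3 + G)/((2*G)) = (-3 + G)*(1/(2*G)) = (-3 + G)/(2*G))
I(k(-5) + 0*0) - 1*(-198) = ((½)*(-3 - 5)/(-5) + 0*0) - 1*(-198) = ((½)*(-⅕)*(-8) + 0) + 198 = (⅘ + 0) + 198 = ⅘ + 198 = 994/5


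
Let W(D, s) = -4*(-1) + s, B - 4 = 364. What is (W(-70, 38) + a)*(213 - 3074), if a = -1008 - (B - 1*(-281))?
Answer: 4620515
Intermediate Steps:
B = 368 (B = 4 + 364 = 368)
W(D, s) = 4 + s
a = -1657 (a = -1008 - (368 - 1*(-281)) = -1008 - (368 + 281) = -1008 - 1*649 = -1008 - 649 = -1657)
(W(-70, 38) + a)*(213 - 3074) = ((4 + 38) - 1657)*(213 - 3074) = (42 - 1657)*(-2861) = -1615*(-2861) = 4620515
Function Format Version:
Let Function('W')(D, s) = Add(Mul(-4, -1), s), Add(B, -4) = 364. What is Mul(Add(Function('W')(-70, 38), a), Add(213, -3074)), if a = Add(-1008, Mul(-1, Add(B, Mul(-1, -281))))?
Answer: 4620515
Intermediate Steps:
B = 368 (B = Add(4, 364) = 368)
Function('W')(D, s) = Add(4, s)
a = -1657 (a = Add(-1008, Mul(-1, Add(368, Mul(-1, -281)))) = Add(-1008, Mul(-1, Add(368, 281))) = Add(-1008, Mul(-1, 649)) = Add(-1008, -649) = -1657)
Mul(Add(Function('W')(-70, 38), a), Add(213, -3074)) = Mul(Add(Add(4, 38), -1657), Add(213, -3074)) = Mul(Add(42, -1657), -2861) = Mul(-1615, -2861) = 4620515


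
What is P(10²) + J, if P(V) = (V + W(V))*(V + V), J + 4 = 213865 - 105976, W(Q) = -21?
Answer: 123685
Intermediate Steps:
J = 107885 (J = -4 + (213865 - 105976) = -4 + 107889 = 107885)
P(V) = 2*V*(-21 + V) (P(V) = (V - 21)*(V + V) = (-21 + V)*(2*V) = 2*V*(-21 + V))
P(10²) + J = 2*10²*(-21 + 10²) + 107885 = 2*100*(-21 + 100) + 107885 = 2*100*79 + 107885 = 15800 + 107885 = 123685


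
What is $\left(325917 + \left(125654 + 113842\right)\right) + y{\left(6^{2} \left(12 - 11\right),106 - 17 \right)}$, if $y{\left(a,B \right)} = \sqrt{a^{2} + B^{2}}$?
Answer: $565413 + \sqrt{9217} \approx 5.6551 \cdot 10^{5}$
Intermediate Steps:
$y{\left(a,B \right)} = \sqrt{B^{2} + a^{2}}$
$\left(325917 + \left(125654 + 113842\right)\right) + y{\left(6^{2} \left(12 - 11\right),106 - 17 \right)} = \left(325917 + \left(125654 + 113842\right)\right) + \sqrt{\left(106 - 17\right)^{2} + \left(6^{2} \left(12 - 11\right)\right)^{2}} = \left(325917 + 239496\right) + \sqrt{89^{2} + \left(36 \cdot 1\right)^{2}} = 565413 + \sqrt{7921 + 36^{2}} = 565413 + \sqrt{7921 + 1296} = 565413 + \sqrt{9217}$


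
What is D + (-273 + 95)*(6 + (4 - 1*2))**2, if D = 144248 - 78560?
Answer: 54296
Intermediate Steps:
D = 65688
D + (-273 + 95)*(6 + (4 - 1*2))**2 = 65688 + (-273 + 95)*(6 + (4 - 1*2))**2 = 65688 - 178*(6 + (4 - 2))**2 = 65688 - 178*(6 + 2)**2 = 65688 - 178*8**2 = 65688 - 178*64 = 65688 - 11392 = 54296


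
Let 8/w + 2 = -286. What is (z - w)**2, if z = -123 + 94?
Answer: 1087849/1296 ≈ 839.39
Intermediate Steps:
w = -1/36 (w = 8/(-2 - 286) = 8/(-288) = 8*(-1/288) = -1/36 ≈ -0.027778)
z = -29
(z - w)**2 = (-29 - 1*(-1/36))**2 = (-29 + 1/36)**2 = (-1043/36)**2 = 1087849/1296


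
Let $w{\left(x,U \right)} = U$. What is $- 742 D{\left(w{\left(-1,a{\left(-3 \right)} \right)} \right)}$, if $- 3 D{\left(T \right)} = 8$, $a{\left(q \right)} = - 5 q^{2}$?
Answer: $\frac{5936}{3} \approx 1978.7$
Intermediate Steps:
$D{\left(T \right)} = - \frac{8}{3}$ ($D{\left(T \right)} = \left(- \frac{1}{3}\right) 8 = - \frac{8}{3}$)
$- 742 D{\left(w{\left(-1,a{\left(-3 \right)} \right)} \right)} = \left(-742\right) \left(- \frac{8}{3}\right) = \frac{5936}{3}$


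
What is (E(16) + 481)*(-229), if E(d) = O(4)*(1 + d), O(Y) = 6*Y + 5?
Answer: -223046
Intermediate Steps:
O(Y) = 5 + 6*Y
E(d) = 29 + 29*d (E(d) = (5 + 6*4)*(1 + d) = (5 + 24)*(1 + d) = 29*(1 + d) = 29 + 29*d)
(E(16) + 481)*(-229) = ((29 + 29*16) + 481)*(-229) = ((29 + 464) + 481)*(-229) = (493 + 481)*(-229) = 974*(-229) = -223046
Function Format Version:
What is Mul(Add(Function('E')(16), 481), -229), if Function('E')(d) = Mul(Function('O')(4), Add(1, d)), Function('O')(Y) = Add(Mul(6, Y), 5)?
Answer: -223046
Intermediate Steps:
Function('O')(Y) = Add(5, Mul(6, Y))
Function('E')(d) = Add(29, Mul(29, d)) (Function('E')(d) = Mul(Add(5, Mul(6, 4)), Add(1, d)) = Mul(Add(5, 24), Add(1, d)) = Mul(29, Add(1, d)) = Add(29, Mul(29, d)))
Mul(Add(Function('E')(16), 481), -229) = Mul(Add(Add(29, Mul(29, 16)), 481), -229) = Mul(Add(Add(29, 464), 481), -229) = Mul(Add(493, 481), -229) = Mul(974, -229) = -223046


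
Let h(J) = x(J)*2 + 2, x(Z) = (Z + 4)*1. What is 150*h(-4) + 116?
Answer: 416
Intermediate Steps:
x(Z) = 4 + Z (x(Z) = (4 + Z)*1 = 4 + Z)
h(J) = 10 + 2*J (h(J) = (4 + J)*2 + 2 = (8 + 2*J) + 2 = 10 + 2*J)
150*h(-4) + 116 = 150*(10 + 2*(-4)) + 116 = 150*(10 - 8) + 116 = 150*2 + 116 = 300 + 116 = 416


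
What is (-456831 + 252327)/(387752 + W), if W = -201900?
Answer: -51126/46463 ≈ -1.1004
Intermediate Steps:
(-456831 + 252327)/(387752 + W) = (-456831 + 252327)/(387752 - 201900) = -204504/185852 = -204504*1/185852 = -51126/46463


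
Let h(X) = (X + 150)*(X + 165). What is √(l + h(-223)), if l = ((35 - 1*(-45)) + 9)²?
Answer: √12155 ≈ 110.25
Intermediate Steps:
h(X) = (150 + X)*(165 + X)
l = 7921 (l = ((35 + 45) + 9)² = (80 + 9)² = 89² = 7921)
√(l + h(-223)) = √(7921 + (24750 + (-223)² + 315*(-223))) = √(7921 + (24750 + 49729 - 70245)) = √(7921 + 4234) = √12155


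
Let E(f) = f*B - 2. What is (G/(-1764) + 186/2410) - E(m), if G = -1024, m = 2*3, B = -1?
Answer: 4600733/531405 ≈ 8.6577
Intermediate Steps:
m = 6
E(f) = -2 - f (E(f) = f*(-1) - 2 = -f - 2 = -2 - f)
(G/(-1764) + 186/2410) - E(m) = (-1024/(-1764) + 186/2410) - (-2 - 1*6) = (-1024*(-1/1764) + 186*(1/2410)) - (-2 - 6) = (256/441 + 93/1205) - 1*(-8) = 349493/531405 + 8 = 4600733/531405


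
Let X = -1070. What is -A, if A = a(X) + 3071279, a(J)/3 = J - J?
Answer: -3071279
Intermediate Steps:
a(J) = 0 (a(J) = 3*(J - J) = 3*0 = 0)
A = 3071279 (A = 0 + 3071279 = 3071279)
-A = -1*3071279 = -3071279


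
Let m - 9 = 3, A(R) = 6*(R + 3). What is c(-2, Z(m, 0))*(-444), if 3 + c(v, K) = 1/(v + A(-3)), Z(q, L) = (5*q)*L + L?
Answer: 1554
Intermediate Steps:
A(R) = 18 + 6*R (A(R) = 6*(3 + R) = 18 + 6*R)
m = 12 (m = 9 + 3 = 12)
Z(q, L) = L + 5*L*q (Z(q, L) = 5*L*q + L = L + 5*L*q)
c(v, K) = -3 + 1/v (c(v, K) = -3 + 1/(v + (18 + 6*(-3))) = -3 + 1/(v + (18 - 18)) = -3 + 1/(v + 0) = -3 + 1/v)
c(-2, Z(m, 0))*(-444) = (-3 + 1/(-2))*(-444) = (-3 - 1/2)*(-444) = -7/2*(-444) = 1554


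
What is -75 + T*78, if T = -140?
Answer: -10995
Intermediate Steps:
-75 + T*78 = -75 - 140*78 = -75 - 10920 = -10995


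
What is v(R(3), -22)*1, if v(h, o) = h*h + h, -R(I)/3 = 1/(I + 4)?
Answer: -12/49 ≈ -0.24490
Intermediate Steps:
R(I) = -3/(4 + I) (R(I) = -3/(I + 4) = -3/(4 + I))
v(h, o) = h + h**2 (v(h, o) = h**2 + h = h + h**2)
v(R(3), -22)*1 = ((-3/(4 + 3))*(1 - 3/(4 + 3)))*1 = ((-3/7)*(1 - 3/7))*1 = ((-3*1/7)*(1 - 3*1/7))*1 = -3*(1 - 3/7)/7*1 = -3/7*4/7*1 = -12/49*1 = -12/49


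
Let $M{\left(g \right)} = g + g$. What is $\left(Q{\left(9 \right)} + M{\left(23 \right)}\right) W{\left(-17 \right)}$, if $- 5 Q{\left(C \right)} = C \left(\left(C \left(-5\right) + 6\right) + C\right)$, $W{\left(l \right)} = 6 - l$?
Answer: $2300$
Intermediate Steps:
$M{\left(g \right)} = 2 g$
$Q{\left(C \right)} = - \frac{C \left(6 - 4 C\right)}{5}$ ($Q{\left(C \right)} = - \frac{C \left(\left(C \left(-5\right) + 6\right) + C\right)}{5} = - \frac{C \left(\left(- 5 C + 6\right) + C\right)}{5} = - \frac{C \left(\left(6 - 5 C\right) + C\right)}{5} = - \frac{C \left(6 - 4 C\right)}{5}$)
$\left(Q{\left(9 \right)} + M{\left(23 \right)}\right) W{\left(-17 \right)} = \left(\frac{2}{5} \cdot 9 \left(-3 + 2 \cdot 9\right) + 2 \cdot 23\right) \left(6 - -17\right) = \left(\frac{2}{5} \cdot 9 \left(-3 + 18\right) + 46\right) \left(6 + 17\right) = \left(\frac{2}{5} \cdot 9 \cdot 15 + 46\right) 23 = \left(54 + 46\right) 23 = 100 \cdot 23 = 2300$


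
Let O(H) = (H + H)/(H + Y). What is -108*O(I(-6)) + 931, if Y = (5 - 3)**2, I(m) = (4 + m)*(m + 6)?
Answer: 931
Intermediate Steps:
I(m) = (4 + m)*(6 + m)
Y = 4 (Y = 2**2 = 4)
O(H) = 2*H/(4 + H) (O(H) = (H + H)/(H + 4) = (2*H)/(4 + H) = 2*H/(4 + H))
-108*O(I(-6)) + 931 = -216*(24 + (-6)**2 + 10*(-6))/(4 + (24 + (-6)**2 + 10*(-6))) + 931 = -216*(24 + 36 - 60)/(4 + (24 + 36 - 60)) + 931 = -216*0/(4 + 0) + 931 = -216*0/4 + 931 = -108*0 + 931 = 0 + 931 = 931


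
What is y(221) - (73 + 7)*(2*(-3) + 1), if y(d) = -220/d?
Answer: 88180/221 ≈ 399.00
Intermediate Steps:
y(221) - (73 + 7)*(2*(-3) + 1) = -220/221 - (73 + 7)*(2*(-3) + 1) = -220*1/221 - 80*(-6 + 1) = -220/221 - 80*(-5) = -220/221 - 1*(-400) = -220/221 + 400 = 88180/221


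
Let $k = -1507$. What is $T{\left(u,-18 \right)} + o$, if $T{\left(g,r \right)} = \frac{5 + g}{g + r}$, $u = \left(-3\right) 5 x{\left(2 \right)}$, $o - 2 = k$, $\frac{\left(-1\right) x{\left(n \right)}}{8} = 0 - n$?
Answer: $- \frac{388055}{258} \approx -1504.1$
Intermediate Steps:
$x{\left(n \right)} = 8 n$ ($x{\left(n \right)} = - 8 \left(0 - n\right) = - 8 \left(- n\right) = 8 n$)
$o = -1505$ ($o = 2 - 1507 = -1505$)
$u = -240$ ($u = \left(-3\right) 5 \cdot 8 \cdot 2 = \left(-15\right) 16 = -240$)
$T{\left(g,r \right)} = \frac{5 + g}{g + r}$
$T{\left(u,-18 \right)} + o = \frac{5 - 240}{-240 - 18} - 1505 = \frac{1}{-258} \left(-235\right) - 1505 = \left(- \frac{1}{258}\right) \left(-235\right) - 1505 = \frac{235}{258} - 1505 = - \frac{388055}{258}$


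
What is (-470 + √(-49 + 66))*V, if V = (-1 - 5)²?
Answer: -16920 + 36*√17 ≈ -16772.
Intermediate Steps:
V = 36 (V = (-6)² = 36)
(-470 + √(-49 + 66))*V = (-470 + √(-49 + 66))*36 = (-470 + √17)*36 = -16920 + 36*√17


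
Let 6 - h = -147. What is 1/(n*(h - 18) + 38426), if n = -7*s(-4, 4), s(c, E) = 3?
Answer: 1/35591 ≈ 2.8097e-5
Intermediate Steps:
h = 153 (h = 6 - 1*(-147) = 6 + 147 = 153)
n = -21 (n = -7*3 = -21)
1/(n*(h - 18) + 38426) = 1/(-21*(153 - 18) + 38426) = 1/(-21*135 + 38426) = 1/(-2835 + 38426) = 1/35591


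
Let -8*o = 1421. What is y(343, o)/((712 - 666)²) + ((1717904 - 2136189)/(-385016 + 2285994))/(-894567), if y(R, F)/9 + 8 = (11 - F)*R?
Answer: 172188561524525747/625803204641568 ≈ 275.15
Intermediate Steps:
o = -1421/8 (o = -⅛*1421 = -1421/8 ≈ -177.63)
y(R, F) = -72 + 9*R*(11 - F) (y(R, F) = -72 + 9*((11 - F)*R) = -72 + 9*(R*(11 - F)) = -72 + 9*R*(11 - F))
y(343, o)/((712 - 666)²) + ((1717904 - 2136189)/(-385016 + 2285994))/(-894567) = (-72 + 99*343 - 9*(-1421/8)*343)/((712 - 666)²) + ((1717904 - 2136189)/(-385016 + 2285994))/(-894567) = (-72 + 33957 + 4386627/8)/(46²) - 418285/1900978*(-1/894567) = (4657707/8)/2116 - 418285*1/1900978*(-1/894567) = (4657707/8)*(1/2116) - 418285/1900978*(-1/894567) = 202509/736 + 418285/1700552186526 = 172188561524525747/625803204641568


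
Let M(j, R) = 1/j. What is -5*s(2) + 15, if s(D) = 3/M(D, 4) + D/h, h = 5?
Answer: -17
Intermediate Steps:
s(D) = 16*D/5 (s(D) = 3/(1/D) + D/5 = 3*D + D*(⅕) = 3*D + D/5 = 16*D/5)
-5*s(2) + 15 = -16*2 + 15 = -5*32/5 + 15 = -32 + 15 = -17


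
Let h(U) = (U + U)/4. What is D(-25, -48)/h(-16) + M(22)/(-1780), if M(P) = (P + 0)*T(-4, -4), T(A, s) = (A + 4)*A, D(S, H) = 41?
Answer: -41/8 ≈ -5.1250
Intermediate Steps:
T(A, s) = A*(4 + A) (T(A, s) = (4 + A)*A = A*(4 + A))
h(U) = U/2 (h(U) = (2*U)*(1/4) = U/2)
M(P) = 0 (M(P) = (P + 0)*(-4*(4 - 4)) = P*(-4*0) = P*0 = 0)
D(-25, -48)/h(-16) + M(22)/(-1780) = 41/(((1/2)*(-16))) + 0/(-1780) = 41/(-8) + 0*(-1/1780) = 41*(-1/8) + 0 = -41/8 + 0 = -41/8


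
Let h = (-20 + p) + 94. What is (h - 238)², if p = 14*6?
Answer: 6400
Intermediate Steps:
p = 84
h = 158 (h = (-20 + 84) + 94 = 64 + 94 = 158)
(h - 238)² = (158 - 238)² = (-80)² = 6400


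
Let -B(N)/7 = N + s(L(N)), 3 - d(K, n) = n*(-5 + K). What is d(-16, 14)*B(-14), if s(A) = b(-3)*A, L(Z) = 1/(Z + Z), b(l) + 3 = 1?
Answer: 57915/2 ≈ 28958.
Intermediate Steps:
b(l) = -2 (b(l) = -3 + 1 = -2)
L(Z) = 1/(2*Z)
s(A) = -2*A
d(K, n) = 3 - n*(-5 + K)
B(N) = -7*N + 7/N (B(N) = -7*(N - 1/N) = -7*N + 7/N)
d(-16, 14)*B(-14) = (3 + 5*14 - 1*(-16)*14)*(-7*(-14) + 7/(-14)) = (3 + 70 + 224)*(98 + 7*(-1/14)) = 297*(98 - ½) = 297*(195/2) = 57915/2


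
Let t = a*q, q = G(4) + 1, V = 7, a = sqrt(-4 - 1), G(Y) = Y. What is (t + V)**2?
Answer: -76 + 70*I*sqrt(5) ≈ -76.0 + 156.52*I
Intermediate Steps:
a = I*sqrt(5) (a = sqrt(-5) = I*sqrt(5) ≈ 2.2361*I)
q = 5 (q = 4 + 1 = 5)
t = 5*I*sqrt(5) (t = (I*sqrt(5))*5 = 5*I*sqrt(5) ≈ 11.18*I)
(t + V)**2 = (5*I*sqrt(5) + 7)**2 = (7 + 5*I*sqrt(5))**2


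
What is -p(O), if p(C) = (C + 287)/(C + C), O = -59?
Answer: 114/59 ≈ 1.9322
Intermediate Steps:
p(C) = (287 + C)/(2*C) (p(C) = (287 + C)/((2*C)) = (287 + C)*(1/(2*C)) = (287 + C)/(2*C))
-p(O) = -(287 - 59)/(2*(-59)) = -(-1)*228/(2*59) = -1*(-114/59) = 114/59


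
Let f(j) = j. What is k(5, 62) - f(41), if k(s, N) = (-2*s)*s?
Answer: -91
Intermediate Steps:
k(s, N) = -2*s**2
k(5, 62) - f(41) = -2*5**2 - 1*41 = -2*25 - 41 = -50 - 41 = -91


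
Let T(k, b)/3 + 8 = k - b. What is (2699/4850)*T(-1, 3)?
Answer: -48582/2425 ≈ -20.034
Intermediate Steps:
T(k, b) = -24 - 3*b + 3*k (T(k, b) = -24 + 3*(k - b) = -24 + (-3*b + 3*k) = -24 - 3*b + 3*k)
(2699/4850)*T(-1, 3) = (2699/4850)*(-24 - 3*3 + 3*(-1)) = (2699*(1/4850))*(-24 - 9 - 3) = (2699/4850)*(-36) = -48582/2425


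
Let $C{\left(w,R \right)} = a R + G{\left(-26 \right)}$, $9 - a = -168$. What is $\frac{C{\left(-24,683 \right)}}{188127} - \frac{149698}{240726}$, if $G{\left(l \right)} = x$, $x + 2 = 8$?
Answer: $\frac{52267532}{2515947789} \approx 0.020774$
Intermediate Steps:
$x = 6$ ($x = -2 + 8 = 6$)
$G{\left(l \right)} = 6$
$a = 177$ ($a = 9 - -168 = 9 + 168 = 177$)
$C{\left(w,R \right)} = 6 + 177 R$ ($C{\left(w,R \right)} = 177 R + 6 = 6 + 177 R$)
$\frac{C{\left(-24,683 \right)}}{188127} - \frac{149698}{240726} = \frac{6 + 177 \cdot 683}{188127} - \frac{149698}{240726} = \left(6 + 120891\right) \frac{1}{188127} - \frac{74849}{120363} = 120897 \cdot \frac{1}{188127} - \frac{74849}{120363} = \frac{13433}{20903} - \frac{74849}{120363} = \frac{52267532}{2515947789}$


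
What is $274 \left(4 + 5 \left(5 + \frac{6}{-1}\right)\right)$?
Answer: $-274$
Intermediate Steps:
$274 \left(4 + 5 \left(5 + \frac{6}{-1}\right)\right) = 274 \left(4 + 5 \left(5 + 6 \left(-1\right)\right)\right) = 274 \left(4 + 5 \left(5 - 6\right)\right) = 274 \left(4 + 5 \left(-1\right)\right) = 274 \left(4 - 5\right) = 274 \left(-1\right) = -274$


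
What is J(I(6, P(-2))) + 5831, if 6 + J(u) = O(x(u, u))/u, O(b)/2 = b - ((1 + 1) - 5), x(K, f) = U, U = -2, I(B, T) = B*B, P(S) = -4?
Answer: 104851/18 ≈ 5825.1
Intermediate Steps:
I(B, T) = B**2
x(K, f) = -2
O(b) = 6 + 2*b (O(b) = 2*(b - ((1 + 1) - 5)) = 2*(b - (2 - 5)) = 2*(b - 1*(-3)) = 2*(b + 3) = 2*(3 + b) = 6 + 2*b)
J(u) = -6 + 2/u (J(u) = -6 + (6 + 2*(-2))/u = -6 + (6 - 4)/u = -6 + 2/u)
J(I(6, P(-2))) + 5831 = (-6 + 2/(6**2)) + 5831 = (-6 + 2/36) + 5831 = (-6 + 2*(1/36)) + 5831 = (-6 + 1/18) + 5831 = -107/18 + 5831 = 104851/18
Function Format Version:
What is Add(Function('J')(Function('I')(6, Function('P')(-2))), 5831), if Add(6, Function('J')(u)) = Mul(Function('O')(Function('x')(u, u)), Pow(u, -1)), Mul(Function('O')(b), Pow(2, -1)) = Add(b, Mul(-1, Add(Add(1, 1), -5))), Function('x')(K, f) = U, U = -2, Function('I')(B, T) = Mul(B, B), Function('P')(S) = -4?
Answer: Rational(104851, 18) ≈ 5825.1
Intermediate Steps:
Function('I')(B, T) = Pow(B, 2)
Function('x')(K, f) = -2
Function('O')(b) = Add(6, Mul(2, b)) (Function('O')(b) = Mul(2, Add(b, Mul(-1, Add(Add(1, 1), -5)))) = Mul(2, Add(b, Mul(-1, Add(2, -5)))) = Mul(2, Add(b, Mul(-1, -3))) = Mul(2, Add(b, 3)) = Mul(2, Add(3, b)) = Add(6, Mul(2, b)))
Function('J')(u) = Add(-6, Mul(2, Pow(u, -1))) (Function('J')(u) = Add(-6, Mul(Add(6, Mul(2, -2)), Pow(u, -1))) = Add(-6, Mul(Add(6, -4), Pow(u, -1))) = Add(-6, Mul(2, Pow(u, -1))))
Add(Function('J')(Function('I')(6, Function('P')(-2))), 5831) = Add(Add(-6, Mul(2, Pow(Pow(6, 2), -1))), 5831) = Add(Add(-6, Mul(2, Pow(36, -1))), 5831) = Add(Add(-6, Mul(2, Rational(1, 36))), 5831) = Add(Add(-6, Rational(1, 18)), 5831) = Add(Rational(-107, 18), 5831) = Rational(104851, 18)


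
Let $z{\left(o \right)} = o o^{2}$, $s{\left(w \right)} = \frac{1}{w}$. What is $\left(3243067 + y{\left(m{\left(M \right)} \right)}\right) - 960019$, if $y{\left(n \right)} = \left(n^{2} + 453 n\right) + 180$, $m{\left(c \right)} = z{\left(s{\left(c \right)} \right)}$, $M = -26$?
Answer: $\frac{705325141443001}{308915776} \approx 2.2832 \cdot 10^{6}$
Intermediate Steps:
$z{\left(o \right)} = o^{3}$
$m{\left(c \right)} = \frac{1}{c^{3}}$ ($m{\left(c \right)} = \left(\frac{1}{c}\right)^{3} = \frac{1}{c^{3}}$)
$y{\left(n \right)} = 180 + n^{2} + 453 n$
$\left(3243067 + y{\left(m{\left(M \right)} \right)}\right) - 960019 = \left(3243067 + \left(180 + \left(\frac{1}{-17576}\right)^{2} + \frac{453}{-17576}\right)\right) - 960019 = \left(3243067 + \left(180 + \left(- \frac{1}{17576}\right)^{2} + 453 \left(- \frac{1}{17576}\right)\right)\right) - 960019 = \left(3243067 + \left(180 + \frac{1}{308915776} - \frac{453}{17576}\right)\right) - 960019 = \left(3243067 + \frac{55596877753}{308915776}\right) - 960019 = \frac{1001890155802745}{308915776} - 960019 = \frac{705325141443001}{308915776}$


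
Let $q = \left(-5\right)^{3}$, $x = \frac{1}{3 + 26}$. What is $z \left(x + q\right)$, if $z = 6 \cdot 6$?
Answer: $- \frac{130464}{29} \approx -4498.8$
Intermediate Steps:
$x = \frac{1}{29} \approx 0.034483$
$q = -125$
$z = 36$
$z \left(x + q\right) = 36 \left(\frac{1}{29} - 125\right) = 36 \left(- \frac{3624}{29}\right) = - \frac{130464}{29}$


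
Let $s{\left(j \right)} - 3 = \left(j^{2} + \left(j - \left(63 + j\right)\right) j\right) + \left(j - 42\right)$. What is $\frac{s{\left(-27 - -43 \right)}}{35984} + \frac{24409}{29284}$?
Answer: $\frac{213909589}{263438864} \approx 0.81199$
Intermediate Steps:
$s{\left(j \right)} = -39 + j^{2} - 62 j$ ($s{\left(j \right)} = 3 + \left(\left(j^{2} + \left(j - \left(63 + j\right)\right) j\right) + \left(j - 42\right)\right) = 3 + \left(\left(j^{2} - 63 j\right) + \left(j - 42\right)\right) = 3 + \left(\left(j^{2} - 63 j\right) + \left(-42 + j\right)\right) = 3 - \left(42 - j^{2} + 62 j\right) = -39 + j^{2} - 62 j$)
$\frac{s{\left(-27 - -43 \right)}}{35984} + \frac{24409}{29284} = \frac{-39 + \left(-27 - -43\right)^{2} - 62 \left(-27 - -43\right)}{35984} + \frac{24409}{29284} = \left(-39 + \left(-27 + 43\right)^{2} - 62 \left(-27 + 43\right)\right) \frac{1}{35984} + 24409 \cdot \frac{1}{29284} = \left(-39 + 16^{2} - 992\right) \frac{1}{35984} + \frac{24409}{29284} = \left(-39 + 256 - 992\right) \frac{1}{35984} + \frac{24409}{29284} = \left(-775\right) \frac{1}{35984} + \frac{24409}{29284} = - \frac{775}{35984} + \frac{24409}{29284} = \frac{213909589}{263438864}$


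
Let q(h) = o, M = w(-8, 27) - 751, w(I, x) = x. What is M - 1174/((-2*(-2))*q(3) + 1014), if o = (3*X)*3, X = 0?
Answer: -367655/507 ≈ -725.16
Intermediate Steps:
o = 0 (o = (3*0)*3 = 0*3 = 0)
M = -724 (M = 27 - 751 = -724)
q(h) = 0
M - 1174/((-2*(-2))*q(3) + 1014) = -724 - 1174/(-2*(-2)*0 + 1014) = -724 - 1174/(4*0 + 1014) = -724 - 1174/(0 + 1014) = -724 - 1174/1014 = -724 + (1/1014)*(-1174) = -724 - 587/507 = -367655/507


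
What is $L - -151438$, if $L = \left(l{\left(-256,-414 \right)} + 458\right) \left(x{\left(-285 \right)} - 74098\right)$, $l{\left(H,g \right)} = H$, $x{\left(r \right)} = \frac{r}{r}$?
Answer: $-14816156$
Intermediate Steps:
$x{\left(r \right)} = 1$
$L = -14967594$ ($L = \left(-256 + 458\right) \left(1 - 74098\right) = 202 \left(-74097\right) = -14967594$)
$L - -151438 = -14967594 - -151438 = -14967594 + 151438 = -14816156$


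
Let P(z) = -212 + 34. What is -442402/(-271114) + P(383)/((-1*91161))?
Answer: 20189033507/12357511677 ≈ 1.6337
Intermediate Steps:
P(z) = -178
-442402/(-271114) + P(383)/((-1*91161)) = -442402/(-271114) - 178/((-1*91161)) = -442402*(-1/271114) - 178/(-91161) = 221201/135557 - 178*(-1/91161) = 221201/135557 + 178/91161 = 20189033507/12357511677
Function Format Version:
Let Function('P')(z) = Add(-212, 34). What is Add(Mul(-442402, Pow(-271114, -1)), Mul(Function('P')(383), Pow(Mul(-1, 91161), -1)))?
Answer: Rational(20189033507, 12357511677) ≈ 1.6337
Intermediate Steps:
Function('P')(z) = -178
Add(Mul(-442402, Pow(-271114, -1)), Mul(Function('P')(383), Pow(Mul(-1, 91161), -1))) = Add(Mul(-442402, Pow(-271114, -1)), Mul(-178, Pow(Mul(-1, 91161), -1))) = Add(Mul(-442402, Rational(-1, 271114)), Mul(-178, Pow(-91161, -1))) = Add(Rational(221201, 135557), Mul(-178, Rational(-1, 91161))) = Add(Rational(221201, 135557), Rational(178, 91161)) = Rational(20189033507, 12357511677)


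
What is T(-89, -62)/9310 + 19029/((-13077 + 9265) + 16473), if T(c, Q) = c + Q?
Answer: 175248179/117873910 ≈ 1.4867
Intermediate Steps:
T(c, Q) = Q + c
T(-89, -62)/9310 + 19029/((-13077 + 9265) + 16473) = (-62 - 89)/9310 + 19029/((-13077 + 9265) + 16473) = -151*1/9310 + 19029/(-3812 + 16473) = -151/9310 + 19029/12661 = 175248179/117873910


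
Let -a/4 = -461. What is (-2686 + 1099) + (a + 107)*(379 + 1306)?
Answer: 3285848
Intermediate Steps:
a = 1844 (a = -4*(-461) = 1844)
(-2686 + 1099) + (a + 107)*(379 + 1306) = (-2686 + 1099) + (1844 + 107)*(379 + 1306) = -1587 + 1951*1685 = -1587 + 3287435 = 3285848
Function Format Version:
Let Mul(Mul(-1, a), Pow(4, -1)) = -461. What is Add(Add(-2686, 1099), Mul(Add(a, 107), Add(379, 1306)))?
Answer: 3285848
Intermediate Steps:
a = 1844 (a = Mul(-4, -461) = 1844)
Add(Add(-2686, 1099), Mul(Add(a, 107), Add(379, 1306))) = Add(Add(-2686, 1099), Mul(Add(1844, 107), Add(379, 1306))) = Add(-1587, Mul(1951, 1685)) = Add(-1587, 3287435) = 3285848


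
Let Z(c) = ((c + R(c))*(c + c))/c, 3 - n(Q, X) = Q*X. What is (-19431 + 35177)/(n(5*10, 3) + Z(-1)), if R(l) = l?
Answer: -15746/151 ≈ -104.28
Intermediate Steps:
n(Q, X) = 3 - Q*X
Z(c) = 4*c (Z(c) = ((c + c)*(c + c))/c = ((2*c)*(2*c))/c = (4*c²)/c = 4*c)
(-19431 + 35177)/(n(5*10, 3) + Z(-1)) = (-19431 + 35177)/((3 - 1*5*10*3) + 4*(-1)) = 15746/((3 - 1*50*3) - 4) = 15746/((3 - 150) - 4) = 15746/(-147 - 4) = 15746/(-151) = 15746*(-1/151) = -15746/151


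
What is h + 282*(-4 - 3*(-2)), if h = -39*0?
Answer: 564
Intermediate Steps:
h = 0
h + 282*(-4 - 3*(-2)) = 0 + 282*(-4 - 3*(-2)) = 0 + 282*(-4 + 6) = 0 + 282*2 = 0 + 564 = 564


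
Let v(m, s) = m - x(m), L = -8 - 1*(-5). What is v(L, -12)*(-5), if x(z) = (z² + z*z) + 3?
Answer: 120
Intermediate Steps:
L = -3 (L = -8 + 5 = -3)
x(z) = 3 + 2*z² (x(z) = (z² + z²) + 3 = 2*z² + 3 = 3 + 2*z²)
v(m, s) = -3 + m - 2*m² (v(m, s) = m - (3 + 2*m²) = m + (-3 - 2*m²) = -3 + m - 2*m²)
v(L, -12)*(-5) = (-3 - 3 - 2*(-3)²)*(-5) = (-3 - 3 - 2*9)*(-5) = (-3 - 3 - 18)*(-5) = -24*(-5) = 120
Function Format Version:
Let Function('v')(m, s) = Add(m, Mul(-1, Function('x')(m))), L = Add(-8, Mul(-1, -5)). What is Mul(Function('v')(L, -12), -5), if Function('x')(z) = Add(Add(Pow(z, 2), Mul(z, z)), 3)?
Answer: 120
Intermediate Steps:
L = -3 (L = Add(-8, 5) = -3)
Function('x')(z) = Add(3, Mul(2, Pow(z, 2))) (Function('x')(z) = Add(Add(Pow(z, 2), Pow(z, 2)), 3) = Add(Mul(2, Pow(z, 2)), 3) = Add(3, Mul(2, Pow(z, 2))))
Function('v')(m, s) = Add(-3, m, Mul(-2, Pow(m, 2))) (Function('v')(m, s) = Add(m, Mul(-1, Add(3, Mul(2, Pow(m, 2))))) = Add(m, Add(-3, Mul(-2, Pow(m, 2)))) = Add(-3, m, Mul(-2, Pow(m, 2))))
Mul(Function('v')(L, -12), -5) = Mul(Add(-3, -3, Mul(-2, Pow(-3, 2))), -5) = Mul(Add(-3, -3, Mul(-2, 9)), -5) = Mul(Add(-3, -3, -18), -5) = Mul(-24, -5) = 120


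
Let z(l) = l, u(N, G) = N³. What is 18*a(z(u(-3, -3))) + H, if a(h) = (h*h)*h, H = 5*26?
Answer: -354164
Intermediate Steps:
H = 130
a(h) = h³ (a(h) = h²*h = h³)
18*a(z(u(-3, -3))) + H = 18*((-3)³)³ + 130 = 18*(-27)³ + 130 = 18*(-19683) + 130 = -354294 + 130 = -354164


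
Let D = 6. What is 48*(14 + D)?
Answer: 960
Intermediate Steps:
48*(14 + D) = 48*(14 + 6) = 48*20 = 960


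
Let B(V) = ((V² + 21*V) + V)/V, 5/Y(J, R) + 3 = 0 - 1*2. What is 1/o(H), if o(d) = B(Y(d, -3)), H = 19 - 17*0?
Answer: 1/21 ≈ 0.047619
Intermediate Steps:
Y(J, R) = -1 (Y(J, R) = 5/(-3 + (0 - 1*2)) = 5/(-3 + (0 - 2)) = 5/(-3 - 2) = 5/(-5) = 5*(-⅕) = -1)
B(V) = (V² + 22*V)/V
H = 19 (H = 19 + 0 = 19)
o(d) = 21 (o(d) = 22 - 1 = 21)
1/o(H) = 1/21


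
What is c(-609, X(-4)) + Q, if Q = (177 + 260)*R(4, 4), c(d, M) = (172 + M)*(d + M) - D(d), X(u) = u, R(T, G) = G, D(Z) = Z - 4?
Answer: -100623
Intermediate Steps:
D(Z) = -4 + Z
c(d, M) = 4 - d + (172 + M)*(M + d) (c(d, M) = (172 + M)*(d + M) - (-4 + d) = (172 + M)*(M + d) + (4 - d) = 4 - d + (172 + M)*(M + d))
Q = 1748 (Q = (177 + 260)*4 = 437*4 = 1748)
c(-609, X(-4)) + Q = (4 + (-4)**2 + 171*(-609) + 172*(-4) - 4*(-609)) + 1748 = (4 + 16 - 104139 - 688 + 2436) + 1748 = -102371 + 1748 = -100623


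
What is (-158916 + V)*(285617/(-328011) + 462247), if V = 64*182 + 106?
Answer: -7437656517915400/109337 ≈ -6.8025e+10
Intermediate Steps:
V = 11754 (V = 11648 + 106 = 11754)
(-158916 + V)*(285617/(-328011) + 462247) = (-158916 + 11754)*(285617/(-328011) + 462247) = -147162*(285617*(-1/328011) + 462247) = -147162*(-285617/328011 + 462247) = -147162*151621815100/328011 = -7437656517915400/109337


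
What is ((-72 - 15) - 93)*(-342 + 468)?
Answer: -22680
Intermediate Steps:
((-72 - 15) - 93)*(-342 + 468) = (-87 - 93)*126 = -180*126 = -22680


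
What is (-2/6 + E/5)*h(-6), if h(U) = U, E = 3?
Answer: -8/5 ≈ -1.6000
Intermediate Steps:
(-2/6 + E/5)*h(-6) = (-2/6 + 3/5)*(-6) = (-2*⅙ + 3*(⅕))*(-6) = (-⅓ + ⅗)*(-6) = (4/15)*(-6) = -8/5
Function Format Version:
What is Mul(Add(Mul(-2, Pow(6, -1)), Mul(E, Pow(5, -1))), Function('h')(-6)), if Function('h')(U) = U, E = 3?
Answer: Rational(-8, 5) ≈ -1.6000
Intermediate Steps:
Mul(Add(Mul(-2, Pow(6, -1)), Mul(E, Pow(5, -1))), Function('h')(-6)) = Mul(Add(Mul(-2, Pow(6, -1)), Mul(3, Pow(5, -1))), -6) = Mul(Add(Mul(-2, Rational(1, 6)), Mul(3, Rational(1, 5))), -6) = Mul(Add(Rational(-1, 3), Rational(3, 5)), -6) = Mul(Rational(4, 15), -6) = Rational(-8, 5)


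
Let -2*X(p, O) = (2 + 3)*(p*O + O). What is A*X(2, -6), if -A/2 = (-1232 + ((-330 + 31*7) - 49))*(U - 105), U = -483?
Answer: -73770480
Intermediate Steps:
X(p, O) = -5*O/2 - 5*O*p/2 (X(p, O) = -(2 + 3)*(p*O + O)/2 = -5*(O*p + O)/2 = -5*(O + O*p)/2 = -(5*O + 5*O*p)/2 = -5*O/2 - 5*O*p/2)
A = -1639344 (A = -2*(-1232 + ((-330 + 31*7) - 49))*(-483 - 105) = -2*(-1232 + ((-330 + 217) - 49))*(-588) = -2*(-1232 + (-113 - 49))*(-588) = -2*(-1232 - 162)*(-588) = -(-2788)*(-588) = -2*819672 = -1639344)
A*X(2, -6) = -(-4098360)*(-6)*(1 + 2) = -(-4098360)*(-6)*3 = -1639344*45 = -73770480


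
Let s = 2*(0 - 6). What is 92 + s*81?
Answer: -880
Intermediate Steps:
s = -12 (s = 2*(-6) = -12)
92 + s*81 = 92 - 12*81 = 92 - 972 = -880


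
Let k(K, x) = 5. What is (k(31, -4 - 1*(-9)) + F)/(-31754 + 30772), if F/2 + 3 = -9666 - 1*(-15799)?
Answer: -12265/982 ≈ -12.490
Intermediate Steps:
F = 12260 (F = -6 + 2*(-9666 - 1*(-15799)) = -6 + 2*(-9666 + 15799) = -6 + 2*6133 = -6 + 12266 = 12260)
(k(31, -4 - 1*(-9)) + F)/(-31754 + 30772) = (5 + 12260)/(-31754 + 30772) = 12265/(-982) = 12265*(-1/982) = -12265/982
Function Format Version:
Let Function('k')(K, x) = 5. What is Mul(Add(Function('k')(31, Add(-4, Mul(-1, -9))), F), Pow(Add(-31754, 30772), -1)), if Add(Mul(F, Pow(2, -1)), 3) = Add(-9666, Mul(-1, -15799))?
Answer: Rational(-12265, 982) ≈ -12.490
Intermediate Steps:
F = 12260 (F = Add(-6, Mul(2, Add(-9666, Mul(-1, -15799)))) = Add(-6, Mul(2, Add(-9666, 15799))) = Add(-6, Mul(2, 6133)) = Add(-6, 12266) = 12260)
Mul(Add(Function('k')(31, Add(-4, Mul(-1, -9))), F), Pow(Add(-31754, 30772), -1)) = Mul(Add(5, 12260), Pow(Add(-31754, 30772), -1)) = Mul(12265, Pow(-982, -1)) = Mul(12265, Rational(-1, 982)) = Rational(-12265, 982)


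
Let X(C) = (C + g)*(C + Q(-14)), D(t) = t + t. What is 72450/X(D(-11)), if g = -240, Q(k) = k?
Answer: 4025/524 ≈ 7.6813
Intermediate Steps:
D(t) = 2*t
X(C) = (-240 + C)*(-14 + C) (X(C) = (C - 240)*(C - 14) = (-240 + C)*(-14 + C))
72450/X(D(-11)) = 72450/(3360 + (2*(-11))² - 508*(-11)) = 72450/(3360 + (-22)² - 254*(-22)) = 72450/(3360 + 484 + 5588) = 72450/9432 = 72450*(1/9432) = 4025/524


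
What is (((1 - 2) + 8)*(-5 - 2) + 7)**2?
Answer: 1764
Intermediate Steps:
(((1 - 2) + 8)*(-5 - 2) + 7)**2 = ((-1 + 8)*(-7) + 7)**2 = (7*(-7) + 7)**2 = (-49 + 7)**2 = (-42)**2 = 1764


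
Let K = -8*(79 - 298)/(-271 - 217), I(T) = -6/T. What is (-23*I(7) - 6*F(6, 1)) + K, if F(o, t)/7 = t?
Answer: -11049/427 ≈ -25.876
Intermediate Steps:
F(o, t) = 7*t
K = -219/61 (K = -(-1752)/(-488) = -(-1752)*(-1)/488 = -8*219/488 = -219/61 ≈ -3.5902)
(-23*I(7) - 6*F(6, 1)) + K = (-(-138)/7 - 42) - 219/61 = (-(-138)/7 - 6*7) - 219/61 = (-23*(-6/7) - 42) - 219/61 = (138/7 - 42) - 219/61 = -156/7 - 219/61 = -11049/427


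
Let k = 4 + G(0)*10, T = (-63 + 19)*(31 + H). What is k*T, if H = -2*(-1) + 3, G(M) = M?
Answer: -6336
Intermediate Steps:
H = 5 (H = 2 + 3 = 5)
T = -1584 (T = (-63 + 19)*(31 + 5) = -44*36 = -1584)
k = 4 (k = 4 + 0*10 = 4 + 0 = 4)
k*T = 4*(-1584) = -6336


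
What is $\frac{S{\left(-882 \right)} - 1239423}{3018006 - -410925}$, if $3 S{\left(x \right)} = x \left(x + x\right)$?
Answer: $- \frac{240269}{1142977} \approx -0.21021$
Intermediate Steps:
$S{\left(x \right)} = \frac{2 x^{2}}{3}$ ($S{\left(x \right)} = \frac{x \left(x + x\right)}{3} = \frac{x 2 x}{3} = \frac{2 x^{2}}{3}$)
$\frac{S{\left(-882 \right)} - 1239423}{3018006 - -410925} = \frac{\frac{2 \left(-882\right)^{2}}{3} - 1239423}{3018006 - -410925} = \frac{\frac{2}{3} \cdot 777924 - 1239423}{3018006 + \left(411836 - 911\right)} = \frac{518616 - 1239423}{3018006 + 410925} = - \frac{720807}{3428931} = \left(-720807\right) \frac{1}{3428931} = - \frac{240269}{1142977}$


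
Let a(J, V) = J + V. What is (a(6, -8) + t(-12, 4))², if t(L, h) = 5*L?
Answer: 3844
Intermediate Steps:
(a(6, -8) + t(-12, 4))² = ((6 - 8) + 5*(-12))² = (-2 - 60)² = (-62)² = 3844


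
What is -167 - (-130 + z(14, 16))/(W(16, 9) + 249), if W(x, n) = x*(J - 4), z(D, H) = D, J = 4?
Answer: -41467/249 ≈ -166.53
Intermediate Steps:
W(x, n) = 0 (W(x, n) = x*(4 - 4) = x*0 = 0)
-167 - (-130 + z(14, 16))/(W(16, 9) + 249) = -167 - (-130 + 14)/(0 + 249) = -167 - (-116)/249 = -167 - 1*(-116/249) = -167 + 116/249 = -41467/249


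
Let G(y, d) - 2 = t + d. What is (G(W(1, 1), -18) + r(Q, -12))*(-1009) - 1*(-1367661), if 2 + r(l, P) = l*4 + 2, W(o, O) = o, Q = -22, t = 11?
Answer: 1461498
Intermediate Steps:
G(y, d) = 13 + d (G(y, d) = 2 + (11 + d) = 13 + d)
r(l, P) = 4*l (r(l, P) = -2 + (l*4 + 2) = -2 + (4*l + 2) = -2 + (2 + 4*l) = 4*l)
(G(W(1, 1), -18) + r(Q, -12))*(-1009) - 1*(-1367661) = ((13 - 18) + 4*(-22))*(-1009) - 1*(-1367661) = (-5 - 88)*(-1009) + 1367661 = -93*(-1009) + 1367661 = 93837 + 1367661 = 1461498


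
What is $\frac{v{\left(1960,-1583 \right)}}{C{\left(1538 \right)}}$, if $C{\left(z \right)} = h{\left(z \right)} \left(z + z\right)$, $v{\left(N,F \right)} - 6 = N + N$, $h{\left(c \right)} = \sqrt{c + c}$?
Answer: $\frac{1963 \sqrt{769}}{2365444} \approx 0.023013$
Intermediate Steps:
$h{\left(c \right)} = \sqrt{2} \sqrt{c}$ ($h{\left(c \right)} = \sqrt{2 c} = \sqrt{2} \sqrt{c}$)
$v{\left(N,F \right)} = 6 + 2 N$ ($v{\left(N,F \right)} = 6 + \left(N + N\right) = 6 + 2 N$)
$C{\left(z \right)} = 2 \sqrt{2} z^{\frac{3}{2}}$ ($C{\left(z \right)} = \sqrt{2} \sqrt{z} \left(z + z\right) = \sqrt{2} \sqrt{z} 2 z = 2 \sqrt{2} z^{\frac{3}{2}}$)
$\frac{v{\left(1960,-1583 \right)}}{C{\left(1538 \right)}} = \frac{6 + 2 \cdot 1960}{2 \sqrt{2} \cdot 1538^{\frac{3}{2}}} = \frac{6 + 3920}{2 \sqrt{2} \cdot 1538 \sqrt{1538}} = \frac{3926}{6152 \sqrt{769}} = 3926 \frac{\sqrt{769}}{4730888} = \frac{1963 \sqrt{769}}{2365444}$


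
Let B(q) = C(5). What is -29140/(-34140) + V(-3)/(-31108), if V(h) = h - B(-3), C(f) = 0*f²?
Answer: 45329477/53101356 ≈ 0.85364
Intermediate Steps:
C(f) = 0
B(q) = 0
V(h) = h (V(h) = h - 1*0 = h + 0 = h)
-29140/(-34140) + V(-3)/(-31108) = -29140/(-34140) - 3/(-31108) = -29140*(-1/34140) - 3*(-1/31108) = 1457/1707 + 3/31108 = 45329477/53101356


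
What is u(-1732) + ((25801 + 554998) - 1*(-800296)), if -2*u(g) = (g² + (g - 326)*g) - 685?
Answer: -3801405/2 ≈ -1.9007e+6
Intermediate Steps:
u(g) = 685/2 - g²/2 - g*(-326 + g)/2 (u(g) = -((g² + (g - 326)*g) - 685)/2 = -((g² + (-326 + g)*g) - 685)/2 = -((g² + g*(-326 + g)) - 685)/2 = -(-685 + g² + g*(-326 + g))/2 = 685/2 - g²/2 - g*(-326 + g)/2)
u(-1732) + ((25801 + 554998) - 1*(-800296)) = (685/2 - 1*(-1732)² + 163*(-1732)) + ((25801 + 554998) - 1*(-800296)) = (685/2 - 1*2999824 - 282316) + (580799 + 800296) = (685/2 - 2999824 - 282316) + 1381095 = -6563595/2 + 1381095 = -3801405/2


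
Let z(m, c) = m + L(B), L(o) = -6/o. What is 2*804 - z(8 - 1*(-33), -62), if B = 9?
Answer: 4703/3 ≈ 1567.7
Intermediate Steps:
z(m, c) = -⅔ + m (z(m, c) = m - 6/9 = m - 6*⅑ = m - ⅔ = -⅔ + m)
2*804 - z(8 - 1*(-33), -62) = 2*804 - (-⅔ + (8 - 1*(-33))) = 1608 - (-⅔ + (8 + 33)) = 1608 - (-⅔ + 41) = 1608 - 1*121/3 = 1608 - 121/3 = 4703/3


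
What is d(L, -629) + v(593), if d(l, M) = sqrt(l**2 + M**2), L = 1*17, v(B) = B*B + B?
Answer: 352242 + 17*sqrt(1370) ≈ 3.5287e+5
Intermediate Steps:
v(B) = B + B**2 (v(B) = B**2 + B = B + B**2)
L = 17
d(l, M) = sqrt(M**2 + l**2)
d(L, -629) + v(593) = sqrt((-629)**2 + 17**2) + 593*(1 + 593) = sqrt(395641 + 289) + 593*594 = sqrt(395930) + 352242 = 17*sqrt(1370) + 352242 = 352242 + 17*sqrt(1370)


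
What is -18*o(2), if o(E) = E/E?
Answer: -18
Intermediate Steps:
o(E) = 1
-18*o(2) = -18*1 = -18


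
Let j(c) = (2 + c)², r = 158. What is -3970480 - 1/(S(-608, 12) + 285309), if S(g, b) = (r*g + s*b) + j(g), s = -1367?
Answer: -2144364926961/540077 ≈ -3.9705e+6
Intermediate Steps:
S(g, b) = (2 + g)² - 1367*b + 158*g (S(g, b) = (158*g - 1367*b) + (2 + g)² = (-1367*b + 158*g) + (2 + g)² = (2 + g)² - 1367*b + 158*g)
-3970480 - 1/(S(-608, 12) + 285309) = -3970480 - 1/(((2 - 608)² - 1367*12 + 158*(-608)) + 285309) = -3970480 - 1/(((-606)² - 16404 - 96064) + 285309) = -3970480 - 1/((367236 - 16404 - 96064) + 285309) = -3970480 - 1/(254768 + 285309) = -3970480 - 1/540077 = -2144364926961/540077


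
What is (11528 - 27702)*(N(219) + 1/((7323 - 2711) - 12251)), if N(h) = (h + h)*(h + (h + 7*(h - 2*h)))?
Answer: 59257343553634/7639 ≈ 7.7572e+9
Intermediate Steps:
N(h) = -10*h² (N(h) = (2*h)*(h + (h + 7*(-h))) = (2*h)*(h + (h - 7*h)) = (2*h)*(h - 6*h) = (2*h)*(-5*h) = -10*h²)
(11528 - 27702)*(N(219) + 1/((7323 - 2711) - 12251)) = (11528 - 27702)*(-10*219² + 1/((7323 - 2711) - 12251)) = -16174*(-10*47961 + 1/(4612 - 12251)) = -16174*(-479610 + 1/(-7639)) = -16174*(-479610 - 1/7639) = -16174*(-3663740791/7639) = 59257343553634/7639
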